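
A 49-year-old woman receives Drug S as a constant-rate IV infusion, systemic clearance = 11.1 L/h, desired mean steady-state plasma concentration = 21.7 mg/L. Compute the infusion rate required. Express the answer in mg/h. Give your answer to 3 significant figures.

241 mg/h

At steady state, infusion rate R₀ = Css × CL = 21.7 × 11.10 = 240.9 mg/h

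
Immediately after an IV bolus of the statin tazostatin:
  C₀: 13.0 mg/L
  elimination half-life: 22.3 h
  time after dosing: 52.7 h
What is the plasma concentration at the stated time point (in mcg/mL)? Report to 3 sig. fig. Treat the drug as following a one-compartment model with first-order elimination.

k = ln2 / t½ = 0.693147 / 22.3 = 0.03108 h⁻¹
C = C₀ · e^(−k·t) = 13.00 × e^(−0.03108 × 52.7)
  = 13.00 × 0.1944 = 2.527 mg/L
(2.527 mg/L = 2.527 mcg/mL)

2.53 mcg/mL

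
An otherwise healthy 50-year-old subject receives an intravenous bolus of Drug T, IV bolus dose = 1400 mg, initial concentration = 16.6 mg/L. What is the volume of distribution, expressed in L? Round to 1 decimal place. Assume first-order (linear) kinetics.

Vd = Dose / C₀ = 1400 / 16.6 = 84.34 L

84.3 L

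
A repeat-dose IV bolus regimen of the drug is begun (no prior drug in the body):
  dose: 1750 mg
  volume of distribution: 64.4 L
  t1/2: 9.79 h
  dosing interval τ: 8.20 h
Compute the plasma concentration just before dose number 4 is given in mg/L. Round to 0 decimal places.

28 mg/L

C₀ per dose = Dose / Vd = 1750 / 64.4 = 27.17 mg/L
k = ln2 / t½ = 0.693147 / 9.79 = 0.07080 h⁻¹
Fraction remaining after one interval: r = e^(−kτ) = e^(−0.07080 × 8.20) = 0.5596
Before dose 4, 3 doses have been given (aged 1τ, 2τ, 3τ).
C_trough = C₀ × (r + r² + … + r^3) = C₀ × r(1−r^3)/(1−r)
        = 27.17 × 0.5596 × (1 − 0.1752) / (1 − 0.5596) = 28.48 mg/L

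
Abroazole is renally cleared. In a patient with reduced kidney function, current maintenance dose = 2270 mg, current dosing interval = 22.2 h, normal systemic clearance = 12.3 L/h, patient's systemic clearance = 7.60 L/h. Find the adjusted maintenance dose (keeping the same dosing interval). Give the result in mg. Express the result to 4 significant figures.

To keep the same average steady-state level, dosing rate must scale with clearance.
CL ratio = 7.60 / 12.3 = 0.6179
New dose (same interval) = 2270 × 0.6179 = 1403 mg

1403 mg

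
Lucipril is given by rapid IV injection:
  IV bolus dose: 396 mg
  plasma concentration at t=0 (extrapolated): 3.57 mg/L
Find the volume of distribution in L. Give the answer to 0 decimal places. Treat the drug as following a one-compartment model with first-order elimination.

Vd = Dose / C₀ = 396.0 / 3.57 = 110.9 L

111 L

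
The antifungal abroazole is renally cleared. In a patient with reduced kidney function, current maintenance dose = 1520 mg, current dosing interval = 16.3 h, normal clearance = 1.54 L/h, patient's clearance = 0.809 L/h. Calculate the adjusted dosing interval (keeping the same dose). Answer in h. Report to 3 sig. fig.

31.0 h

To keep the same average steady-state level, dosing rate must scale with clearance.
CL ratio = 0.809 / 1.54 = 0.5253
New interval (same dose) = 16.3 / 0.5253 = 31.03 h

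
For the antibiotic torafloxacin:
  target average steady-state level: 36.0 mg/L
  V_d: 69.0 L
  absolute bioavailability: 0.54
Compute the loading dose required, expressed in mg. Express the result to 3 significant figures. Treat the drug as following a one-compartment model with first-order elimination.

4600 mg

LD = Css × Vd / F = 36.0 × 69.0 / 0.54 = 4600 mg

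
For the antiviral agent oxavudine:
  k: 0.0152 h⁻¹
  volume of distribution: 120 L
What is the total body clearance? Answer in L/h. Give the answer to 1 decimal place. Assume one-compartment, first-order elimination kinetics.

1.8 L/h

CL = k × Vd = 0.0152 × 120 = 1.824 L/h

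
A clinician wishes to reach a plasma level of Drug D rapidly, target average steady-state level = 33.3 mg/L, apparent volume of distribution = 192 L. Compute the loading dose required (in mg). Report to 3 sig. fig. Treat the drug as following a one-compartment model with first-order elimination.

6390 mg

LD = Css × Vd = 33.3 × 192 = 6394 mg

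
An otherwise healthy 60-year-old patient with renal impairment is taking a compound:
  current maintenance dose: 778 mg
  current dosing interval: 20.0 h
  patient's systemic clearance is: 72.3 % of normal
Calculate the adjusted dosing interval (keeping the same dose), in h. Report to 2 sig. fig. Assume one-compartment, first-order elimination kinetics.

To keep the same average steady-state level, dosing rate must scale with clearance.
CL ratio = 72.3 / 100 = 0.7230
New interval (same dose) = 20.0 / 0.7230 = 27.66 h

28 h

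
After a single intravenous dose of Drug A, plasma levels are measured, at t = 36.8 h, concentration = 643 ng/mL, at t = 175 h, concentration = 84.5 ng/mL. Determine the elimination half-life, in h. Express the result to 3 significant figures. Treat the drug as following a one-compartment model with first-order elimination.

k = ln(C₁/C₂) / (t₂ − t₁) = ln(643/84.5) / (175 − 36.8)
  = 2.029 / 138.2 = 0.01468 h⁻¹
t½ = ln2 / k = 0.693147 / 0.01468 = 47.22 h

47.2 h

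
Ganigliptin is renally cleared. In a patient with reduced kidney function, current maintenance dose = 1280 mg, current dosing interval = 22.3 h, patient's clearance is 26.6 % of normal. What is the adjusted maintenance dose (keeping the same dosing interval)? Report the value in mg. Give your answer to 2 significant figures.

340 mg

To keep the same average steady-state level, dosing rate must scale with clearance.
CL ratio = 26.6 / 100 = 0.2660
New dose (same interval) = 1280 × 0.2660 = 340.5 mg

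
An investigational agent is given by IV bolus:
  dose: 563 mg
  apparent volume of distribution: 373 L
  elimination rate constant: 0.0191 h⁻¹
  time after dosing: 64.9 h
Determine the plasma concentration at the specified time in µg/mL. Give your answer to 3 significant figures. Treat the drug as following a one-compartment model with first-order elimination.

0.437 µg/mL

C₀ = Dose / Vd = 563.0 / 373 = 1.509 mg/L
C = C₀ · e^(−k·t) = 1.509 × e^(−0.01910 × 64.9)
  = 1.509 × 0.2895 = 0.4369 mg/L
(0.4369 mg/L = 0.4369 µg/mL)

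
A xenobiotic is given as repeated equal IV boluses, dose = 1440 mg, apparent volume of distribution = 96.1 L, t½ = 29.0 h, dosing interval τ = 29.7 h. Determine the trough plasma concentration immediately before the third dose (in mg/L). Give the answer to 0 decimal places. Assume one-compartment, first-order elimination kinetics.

C₀ per dose = Dose / Vd = 1440 / 96.1 = 14.98 mg/L
k = ln2 / t½ = 0.693147 / 29.0 = 0.02390 h⁻¹
Fraction remaining after one interval: r = e^(−kτ) = e^(−0.02390 × 29.7) = 0.4917
Before dose 3, 2 doses have been given (aged 1τ, 2τ).
C_trough = C₀ × (r + r²) = 14.98 × (0.4917 + 0.2418) = 10.99 mg/L

11 mg/L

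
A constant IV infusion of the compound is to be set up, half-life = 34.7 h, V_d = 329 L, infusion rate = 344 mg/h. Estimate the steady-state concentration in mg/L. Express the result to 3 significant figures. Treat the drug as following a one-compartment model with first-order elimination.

52.3 mg/L

k = ln2 / t½ = 0.693147 / 34.7 = 0.01998 h⁻¹
CL = k × Vd = 0.01998 × 329 = 6.573 L/h
At steady state Css = R₀ / CL = 344 / 6.573 = 52.34 mg/L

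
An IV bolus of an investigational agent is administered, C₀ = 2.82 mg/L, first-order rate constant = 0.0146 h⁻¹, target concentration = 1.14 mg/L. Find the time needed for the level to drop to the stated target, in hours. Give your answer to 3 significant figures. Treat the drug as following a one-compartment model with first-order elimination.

t = ln(C₀ / C) / k = ln(2.820 / 1.14) / 0.01460
  = ln(2.474) / 0.01460 = 0.9058 / 0.01460 = 62.04 h

62.0 h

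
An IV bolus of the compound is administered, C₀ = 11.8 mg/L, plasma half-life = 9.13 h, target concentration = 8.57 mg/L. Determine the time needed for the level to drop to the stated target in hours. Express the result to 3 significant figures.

4.21 h

k = ln2 / t½ = 0.693147 / 9.13 = 0.07592 h⁻¹
t = ln(C₀ / C) / k = ln(11.80 / 8.57) / 0.07592
  = ln(1.377) / 0.07592 = 0.3199 / 0.07592 = 4.214 h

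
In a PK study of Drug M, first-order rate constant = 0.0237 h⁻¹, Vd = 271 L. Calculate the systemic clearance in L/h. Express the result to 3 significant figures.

6.42 L/h

CL = k × Vd = 0.0237 × 271 = 6.423 L/h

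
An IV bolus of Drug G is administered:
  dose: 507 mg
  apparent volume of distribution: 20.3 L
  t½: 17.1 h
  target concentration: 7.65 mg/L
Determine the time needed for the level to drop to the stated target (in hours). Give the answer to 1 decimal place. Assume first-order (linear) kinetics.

C₀ = Dose / Vd = 507.0 / 20.3 = 24.98 mg/L
k = ln2 / t½ = 0.693147 / 17.1 = 0.04053 h⁻¹
t = ln(C₀ / C) / k = ln(24.98 / 7.65) / 0.04053
  = ln(3.265) / 0.04053 = 1.183 / 0.04053 = 29.19 h

29.2 h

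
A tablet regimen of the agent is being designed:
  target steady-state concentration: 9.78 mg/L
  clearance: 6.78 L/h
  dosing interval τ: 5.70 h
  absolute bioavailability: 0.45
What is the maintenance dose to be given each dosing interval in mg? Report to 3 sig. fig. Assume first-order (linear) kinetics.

840 mg

At steady state, F × (Dose/τ) = Css × CL.
Dose = Css × CL × τ / F = 9.78 × 6.780 × 5.70 / 0.45 = 839.9 mg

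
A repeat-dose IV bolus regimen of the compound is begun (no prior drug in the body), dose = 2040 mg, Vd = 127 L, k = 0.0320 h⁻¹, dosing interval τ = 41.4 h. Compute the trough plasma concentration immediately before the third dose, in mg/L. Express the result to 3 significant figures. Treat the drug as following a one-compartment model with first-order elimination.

C₀ per dose = Dose / Vd = 2040 / 127 = 16.06 mg/L
Fraction remaining after one interval: r = e^(−kτ) = e^(−0.03200 × 41.4) = 0.2659
Before dose 3, 2 doses have been given (aged 1τ, 2τ).
C_trough = C₀ × (r + r²) = 16.06 × (0.2659 + 0.07070) = 5.406 mg/L

5.41 mg/L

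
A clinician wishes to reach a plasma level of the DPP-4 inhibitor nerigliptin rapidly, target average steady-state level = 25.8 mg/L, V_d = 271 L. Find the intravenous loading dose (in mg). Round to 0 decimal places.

LD = Css × Vd = 25.8 × 271 = 6992 mg

6992 mg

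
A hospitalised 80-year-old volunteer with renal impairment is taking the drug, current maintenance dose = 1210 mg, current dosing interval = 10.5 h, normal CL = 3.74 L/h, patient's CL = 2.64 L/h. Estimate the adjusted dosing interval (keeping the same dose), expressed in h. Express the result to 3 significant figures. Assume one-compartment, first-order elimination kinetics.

To keep the same average steady-state level, dosing rate must scale with clearance.
CL ratio = 2.64 / 3.74 = 0.7059
New interval (same dose) = 10.5 / 0.7059 = 14.87 h

14.9 h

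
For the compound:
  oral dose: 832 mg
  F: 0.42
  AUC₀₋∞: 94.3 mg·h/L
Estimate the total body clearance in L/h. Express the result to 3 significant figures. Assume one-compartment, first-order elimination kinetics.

3.71 L/h

CL = F·Dose / AUC = 0.42 × 832 / 94.3 = 3.706 L/h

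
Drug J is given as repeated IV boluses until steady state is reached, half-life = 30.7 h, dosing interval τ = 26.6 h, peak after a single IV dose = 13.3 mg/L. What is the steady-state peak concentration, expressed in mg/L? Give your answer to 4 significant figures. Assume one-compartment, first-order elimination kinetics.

29.46 mg/L

k = ln2 / t½ = 0.693147 / 30.7 = 0.02258 h⁻¹
e^(−kτ) = e^(−0.02258 × 26.6) = 0.5485
Accumulation ratio R = 1 / (1 − e^(−kτ)) = 1 / (1 − 0.5485) = 2.215
Steady-state peak = C₀ × R = 13.3 × 2.215 = 29.46 mg/L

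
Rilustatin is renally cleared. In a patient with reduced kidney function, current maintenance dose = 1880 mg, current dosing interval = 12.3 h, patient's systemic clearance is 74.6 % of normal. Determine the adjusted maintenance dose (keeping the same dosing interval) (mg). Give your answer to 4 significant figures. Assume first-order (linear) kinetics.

To keep the same average steady-state level, dosing rate must scale with clearance.
CL ratio = 74.6 / 100 = 0.7460
New dose (same interval) = 1880 × 0.7460 = 1402 mg

1402 mg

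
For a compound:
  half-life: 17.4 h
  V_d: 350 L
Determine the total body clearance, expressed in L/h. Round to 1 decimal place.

13.9 L/h

k = ln2 / t½ = 0.693147 / 17.4 = 0.03984 h⁻¹
CL = k × Vd = 0.03984 × 350 = 13.94 L/h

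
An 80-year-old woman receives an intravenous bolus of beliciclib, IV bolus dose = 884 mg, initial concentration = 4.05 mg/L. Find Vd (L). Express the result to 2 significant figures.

Vd = Dose / C₀ = 884.0 / 4.05 = 218.3 L

220 L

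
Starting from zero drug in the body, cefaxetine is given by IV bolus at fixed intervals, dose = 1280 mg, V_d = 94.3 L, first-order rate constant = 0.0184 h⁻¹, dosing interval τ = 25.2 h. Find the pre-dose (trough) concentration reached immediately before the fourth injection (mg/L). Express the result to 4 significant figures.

C₀ per dose = Dose / Vd = 1280 / 94.3 = 13.57 mg/L
Fraction remaining after one interval: r = e^(−kτ) = e^(−0.01840 × 25.2) = 0.6290
Before dose 4, 3 doses have been given (aged 1τ, 2τ, 3τ).
C_trough = C₀ × (r + r² + … + r^3) = C₀ × r(1−r^3)/(1−r)
        = 13.57 × 0.6290 × (1 − 0.2489) / (1 − 0.6290) = 17.28 mg/L

17.28 mg/L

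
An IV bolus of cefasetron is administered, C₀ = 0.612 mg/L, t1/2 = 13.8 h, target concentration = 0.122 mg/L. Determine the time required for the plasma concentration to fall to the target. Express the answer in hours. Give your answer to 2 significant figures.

k = ln2 / t½ = 0.693147 / 13.8 = 0.05023 h⁻¹
t = ln(C₀ / C) / k = ln(0.6120 / 0.122) / 0.05023
  = ln(5.016) / 0.05023 = 1.613 / 0.05023 = 32.11 h

32 h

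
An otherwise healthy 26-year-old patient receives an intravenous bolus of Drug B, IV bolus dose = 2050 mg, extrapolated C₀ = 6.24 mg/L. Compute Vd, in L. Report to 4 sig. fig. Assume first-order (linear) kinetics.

Vd = Dose / C₀ = 2050 / 6.24 = 328.5 L

328.5 L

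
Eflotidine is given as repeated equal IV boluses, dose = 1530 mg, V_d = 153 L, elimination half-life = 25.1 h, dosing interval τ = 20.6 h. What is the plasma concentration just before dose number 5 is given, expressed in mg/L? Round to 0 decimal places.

C₀ per dose = Dose / Vd = 1530 / 153 = 10.00 mg/L
k = ln2 / t½ = 0.693147 / 25.1 = 0.02762 h⁻¹
Fraction remaining after one interval: r = e^(−kτ) = e^(−0.02762 × 20.6) = 0.5661
Before dose 5, 4 doses have been given (aged 1τ, 2τ, 3τ, 4τ).
C_trough = C₀ × (r + r² + … + r^4) = C₀ × r(1−r^4)/(1−r)
        = 10.00 × 0.5661 × (1 − 0.1027) / (1 − 0.5661) = 11.71 mg/L

12 mg/L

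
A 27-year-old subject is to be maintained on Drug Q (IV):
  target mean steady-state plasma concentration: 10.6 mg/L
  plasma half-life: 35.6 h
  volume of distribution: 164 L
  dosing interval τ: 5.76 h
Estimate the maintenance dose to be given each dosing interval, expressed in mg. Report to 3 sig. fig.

k = ln2 / t½ = 0.693147 / 35.6 = 0.01947 h⁻¹
CL = k × Vd = 0.01947 × 164 = 3.193 L/h
At steady state, Dose/τ = Css × CL.
Dose = Css × CL × τ = 10.6 × 3.193 × 5.76 = 195.0 mg

195 mg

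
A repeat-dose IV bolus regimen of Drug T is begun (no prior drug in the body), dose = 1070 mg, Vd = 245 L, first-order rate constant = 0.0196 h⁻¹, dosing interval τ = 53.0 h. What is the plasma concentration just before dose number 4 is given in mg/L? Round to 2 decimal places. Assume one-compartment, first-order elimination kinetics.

C₀ per dose = Dose / Vd = 1070 / 245 = 4.367 mg/L
Fraction remaining after one interval: r = e^(−kτ) = e^(−0.01960 × 53.0) = 0.3539
Before dose 4, 3 doses have been given (aged 1τ, 2τ, 3τ).
C_trough = C₀ × (r + r² + … + r^3) = C₀ × r(1−r^3)/(1−r)
        = 4.367 × 0.3539 × (1 − 0.04432) / (1 − 0.3539) = 2.286 mg/L

2.29 mg/L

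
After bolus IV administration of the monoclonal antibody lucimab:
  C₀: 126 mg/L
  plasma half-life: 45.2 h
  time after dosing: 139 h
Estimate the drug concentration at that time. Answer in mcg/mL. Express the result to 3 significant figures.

k = ln2 / t½ = 0.693147 / 45.2 = 0.01534 h⁻¹
C = C₀ · e^(−k·t) = 126.0 × e^(−0.01534 × 139)
  = 126.0 × 0.1186 = 14.94 mg/L
(14.94 mg/L = 14.94 mcg/mL)

14.9 mcg/mL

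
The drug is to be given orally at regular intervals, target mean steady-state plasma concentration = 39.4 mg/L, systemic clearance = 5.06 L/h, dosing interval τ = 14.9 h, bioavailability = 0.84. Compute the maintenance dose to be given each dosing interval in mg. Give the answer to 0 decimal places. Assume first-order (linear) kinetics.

3536 mg

At steady state, F × (Dose/τ) = Css × CL.
Dose = Css × CL × τ / F = 39.4 × 5.060 × 14.9 / 0.84 = 3536 mg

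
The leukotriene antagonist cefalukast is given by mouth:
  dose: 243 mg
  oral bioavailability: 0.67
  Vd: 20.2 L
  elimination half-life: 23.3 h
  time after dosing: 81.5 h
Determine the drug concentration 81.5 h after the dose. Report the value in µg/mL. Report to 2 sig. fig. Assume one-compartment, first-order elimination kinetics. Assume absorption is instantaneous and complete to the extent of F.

0.71 µg/mL

Amount reaching circulation = F × Dose = 0.67 × 243.0 = 162.8 mg
C₀ = F·Dose / Vd = 162.8 / 20.2 = 8.059 mg/L
k = ln2 / t½ = 0.693147 / 23.3 = 0.02975 h⁻¹
C = C₀ · e^(−k·t) = 8.059 × e^(−0.02975 × 81.5)
  = 8.059 × 0.08851 = 0.7133 mg/L
(0.7133 mg/L = 0.7133 µg/mL)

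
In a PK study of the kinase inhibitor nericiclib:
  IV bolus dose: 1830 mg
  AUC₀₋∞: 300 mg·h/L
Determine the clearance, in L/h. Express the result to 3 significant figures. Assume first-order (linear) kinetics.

6.10 L/h

CL = Dose / AUC = 1830 / 300 = 6.100 L/h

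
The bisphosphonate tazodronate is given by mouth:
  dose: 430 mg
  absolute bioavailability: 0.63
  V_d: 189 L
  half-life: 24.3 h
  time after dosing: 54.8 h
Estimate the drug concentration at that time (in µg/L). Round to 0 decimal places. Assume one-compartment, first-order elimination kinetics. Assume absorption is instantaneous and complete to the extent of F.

Amount reaching circulation = F × Dose = 0.63 × 430.0 = 270.9 mg
C₀ = F·Dose / Vd = 270.9 / 189 = 1.433 mg/L
k = ln2 / t½ = 0.693147 / 24.3 = 0.02852 h⁻¹
C = C₀ · e^(−k·t) = 1.433 × e^(−0.02852 × 54.8)
  = 1.433 × 0.2095 = 0.3002 mg/L
Convert: 0.3002 mg/L × 1000 = 300.2 µg/L

300 µg/L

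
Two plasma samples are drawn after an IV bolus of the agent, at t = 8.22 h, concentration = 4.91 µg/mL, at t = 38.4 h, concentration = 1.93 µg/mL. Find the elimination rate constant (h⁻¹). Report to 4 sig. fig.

k = ln(C₁/C₂) / (t₂ − t₁) = ln(4.91/1.93) / (38.4 − 8.22)
  = 0.9338 / 30.18 = 0.03094 h⁻¹

0.03094 h⁻¹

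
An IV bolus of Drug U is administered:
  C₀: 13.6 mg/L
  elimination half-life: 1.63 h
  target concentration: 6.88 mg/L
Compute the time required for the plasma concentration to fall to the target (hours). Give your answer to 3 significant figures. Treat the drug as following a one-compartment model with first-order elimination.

k = ln2 / t½ = 0.693147 / 1.63 = 0.4252 h⁻¹
t = ln(C₀ / C) / k = ln(13.60 / 6.88) / 0.4252
  = ln(1.977) / 0.4252 = 0.6816 / 0.4252 = 1.603 h

1.60 h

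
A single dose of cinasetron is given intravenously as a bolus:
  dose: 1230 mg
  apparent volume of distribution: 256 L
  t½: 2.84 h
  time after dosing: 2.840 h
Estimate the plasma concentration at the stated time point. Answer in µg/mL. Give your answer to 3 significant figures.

C₀ = Dose / Vd = 1230 / 256 = 4.805 mg/L
k = ln2 / t½ = 0.693147 / 2.84 = 0.2441 h⁻¹
t / t½ = 2.840 / 2.84 = 1 half-lives
C = C₀ × (1/2)^1 = 4.805 × 0.5000 = 2.403 mg/L
(2.403 mg/L = 2.403 µg/mL)

2.40 µg/mL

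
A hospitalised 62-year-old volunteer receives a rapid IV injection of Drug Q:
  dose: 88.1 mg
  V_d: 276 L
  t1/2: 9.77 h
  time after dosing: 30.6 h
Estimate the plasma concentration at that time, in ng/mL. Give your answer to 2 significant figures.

C₀ = Dose / Vd = 88.10 / 276 = 0.3192 mg/L
k = ln2 / t½ = 0.693147 / 9.77 = 0.07095 h⁻¹
C = C₀ · e^(−k·t) = 0.3192 × e^(−0.07095 × 30.6)
  = 0.3192 × 0.1141 = 0.03642 mg/L
Convert: 0.03642 mg/L × 1000 = 36.42 ng/mL

36 ng/mL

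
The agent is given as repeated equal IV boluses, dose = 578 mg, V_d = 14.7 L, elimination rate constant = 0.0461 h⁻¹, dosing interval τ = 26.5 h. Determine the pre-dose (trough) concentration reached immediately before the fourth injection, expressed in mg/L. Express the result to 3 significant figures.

16.0 mg/L

C₀ per dose = Dose / Vd = 578 / 14.7 = 39.32 mg/L
Fraction remaining after one interval: r = e^(−kτ) = e^(−0.04610 × 26.5) = 0.2947
Before dose 4, 3 doses have been given (aged 1τ, 2τ, 3τ).
C_trough = C₀ × (r + r² + … + r^3) = C₀ × r(1−r^3)/(1−r)
        = 39.32 × 0.2947 × (1 − 0.02559) / (1 − 0.2947) = 16.01 mg/L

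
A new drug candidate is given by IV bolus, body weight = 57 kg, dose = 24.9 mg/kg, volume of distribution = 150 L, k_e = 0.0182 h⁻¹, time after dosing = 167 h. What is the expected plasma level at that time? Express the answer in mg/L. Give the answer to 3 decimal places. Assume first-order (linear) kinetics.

0.453 mg/L

Total dose = 24.9 × 57 = 1419 mg
C₀ = Dose / Vd = 1419 / 150 = 9.460 mg/L
C = C₀ · e^(−k·t) = 9.460 × e^(−0.01820 × 167)
  = 9.460 × 0.04786 = 0.4528 mg/L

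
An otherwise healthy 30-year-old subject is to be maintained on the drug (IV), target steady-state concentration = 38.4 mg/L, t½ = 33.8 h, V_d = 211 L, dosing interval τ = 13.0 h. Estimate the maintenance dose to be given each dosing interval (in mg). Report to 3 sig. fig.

k = ln2 / t½ = 0.693147 / 33.8 = 0.02051 h⁻¹
CL = k × Vd = 0.02051 × 211 = 4.328 L/h
At steady state, Dose/τ = Css × CL.
Dose = Css × CL × τ = 38.4 × 4.328 × 13.0 = 2161 mg

2160 mg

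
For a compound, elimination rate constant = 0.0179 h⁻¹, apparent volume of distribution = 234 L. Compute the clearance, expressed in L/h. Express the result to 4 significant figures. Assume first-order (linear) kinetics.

CL = k × Vd = 0.0179 × 234 = 4.189 L/h

4.189 L/h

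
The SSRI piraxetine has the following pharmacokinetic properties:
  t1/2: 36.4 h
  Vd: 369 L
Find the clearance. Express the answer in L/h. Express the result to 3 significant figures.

7.03 L/h

k = ln2 / t½ = 0.693147 / 36.4 = 0.01904 h⁻¹
CL = k × Vd = 0.01904 × 369 = 7.026 L/h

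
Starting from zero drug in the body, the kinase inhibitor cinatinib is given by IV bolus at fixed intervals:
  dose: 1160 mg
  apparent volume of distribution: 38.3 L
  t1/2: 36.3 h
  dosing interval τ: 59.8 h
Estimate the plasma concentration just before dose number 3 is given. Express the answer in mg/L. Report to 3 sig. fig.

12.8 mg/L

C₀ per dose = Dose / Vd = 1160 / 38.3 = 30.29 mg/L
k = ln2 / t½ = 0.693147 / 36.3 = 0.01909 h⁻¹
Fraction remaining after one interval: r = e^(−kτ) = e^(−0.01909 × 59.8) = 0.3193
Before dose 3, 2 doses have been given (aged 1τ, 2τ).
C_trough = C₀ × (r + r²) = 30.29 × (0.3193 + 0.1020) = 12.76 mg/L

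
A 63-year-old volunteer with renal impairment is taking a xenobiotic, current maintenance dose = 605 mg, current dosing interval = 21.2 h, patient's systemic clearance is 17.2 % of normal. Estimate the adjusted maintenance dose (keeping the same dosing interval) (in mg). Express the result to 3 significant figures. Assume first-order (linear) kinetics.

104 mg

To keep the same average steady-state level, dosing rate must scale with clearance.
CL ratio = 17.2 / 100 = 0.1720
New dose (same interval) = 605 × 0.1720 = 104.1 mg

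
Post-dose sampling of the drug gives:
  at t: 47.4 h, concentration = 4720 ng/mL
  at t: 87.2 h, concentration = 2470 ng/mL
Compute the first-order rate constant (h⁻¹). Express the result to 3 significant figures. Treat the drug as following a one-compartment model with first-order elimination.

0.0163 h⁻¹

k = ln(C₁/C₂) / (t₂ − t₁) = ln(4720/2470) / (87.2 − 47.4)
  = 0.6476 / 39.80 = 0.01627 h⁻¹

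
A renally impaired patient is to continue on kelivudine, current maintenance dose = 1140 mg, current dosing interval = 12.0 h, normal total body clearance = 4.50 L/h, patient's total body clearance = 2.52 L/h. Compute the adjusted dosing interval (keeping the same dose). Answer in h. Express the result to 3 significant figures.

21.4 h

To keep the same average steady-state level, dosing rate must scale with clearance.
CL ratio = 2.52 / 4.50 = 0.5600
New interval (same dose) = 12.0 / 0.5600 = 21.43 h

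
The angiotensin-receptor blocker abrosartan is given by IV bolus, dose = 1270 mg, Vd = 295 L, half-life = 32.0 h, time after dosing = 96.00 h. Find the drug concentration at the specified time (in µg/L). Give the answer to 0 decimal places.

538 µg/L

C₀ = Dose / Vd = 1270 / 295 = 4.305 mg/L
k = ln2 / t½ = 0.693147 / 32.0 = 0.02166 h⁻¹
t / t½ = 96.00 / 32.0 = 3 half-lives
C = C₀ × (1/2)^3 = 4.305 × 0.1250 = 0.5381 mg/L
Convert: 0.5381 mg/L × 1000 = 538.1 µg/L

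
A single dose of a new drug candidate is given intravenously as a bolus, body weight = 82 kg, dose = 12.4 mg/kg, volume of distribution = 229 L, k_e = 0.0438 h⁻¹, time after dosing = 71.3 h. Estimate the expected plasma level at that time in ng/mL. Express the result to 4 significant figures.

Total dose = 12.4 × 82 = 1017 mg
C₀ = Dose / Vd = 1017 / 229 = 4.441 mg/L
C = C₀ · e^(−k·t) = 4.441 × e^(−0.04380 × 71.3)
  = 4.441 × 0.04403 = 0.1955 mg/L
Convert: 0.1955 mg/L × 1000 = 195.5 ng/mL

195.5 ng/mL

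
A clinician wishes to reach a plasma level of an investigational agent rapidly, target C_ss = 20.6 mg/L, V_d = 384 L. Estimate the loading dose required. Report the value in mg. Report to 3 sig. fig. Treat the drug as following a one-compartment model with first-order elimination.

LD = Css × Vd = 20.6 × 384 = 7910 mg

7910 mg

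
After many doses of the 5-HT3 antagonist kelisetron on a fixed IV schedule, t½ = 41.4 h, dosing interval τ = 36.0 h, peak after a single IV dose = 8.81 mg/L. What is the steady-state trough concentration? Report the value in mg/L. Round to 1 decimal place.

10.7 mg/L

k = ln2 / t½ = 0.693147 / 41.4 = 0.01674 h⁻¹
e^(−kτ) = e^(−0.01674 × 36.0) = 0.5474
Accumulation ratio R = 1 / (1 − e^(−kτ)) = 1 / (1 − 0.5474) = 2.209
Steady-state trough = C₀ × R × e^(−kτ) = 8.81 × 2.209 × 0.5474 = 10.65 mg/L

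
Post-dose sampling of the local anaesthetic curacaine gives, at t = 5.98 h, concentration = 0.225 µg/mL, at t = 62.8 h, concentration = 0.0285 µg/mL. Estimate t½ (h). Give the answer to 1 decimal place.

k = ln(C₁/C₂) / (t₂ − t₁) = ln(0.225/0.0285) / (62.8 − 5.98)
  = 2.066 / 56.82 = 0.03636 h⁻¹
t½ = ln2 / k = 0.693147 / 0.03636 = 19.06 h

19.1 h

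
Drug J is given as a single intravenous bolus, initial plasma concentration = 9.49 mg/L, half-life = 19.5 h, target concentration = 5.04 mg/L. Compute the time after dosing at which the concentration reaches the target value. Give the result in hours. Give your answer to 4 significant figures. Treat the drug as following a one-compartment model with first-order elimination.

k = ln2 / t½ = 0.693147 / 19.5 = 0.03555 h⁻¹
t = ln(C₀ / C) / k = ln(9.490 / 5.04) / 0.03555
  = ln(1.883) / 0.03555 = 0.6329 / 0.03555 = 17.80 h

17.80 h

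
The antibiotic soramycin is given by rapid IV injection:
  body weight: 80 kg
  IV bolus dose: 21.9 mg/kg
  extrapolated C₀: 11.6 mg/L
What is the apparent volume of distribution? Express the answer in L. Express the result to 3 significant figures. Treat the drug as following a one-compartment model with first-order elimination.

Dose = 21.9 × 80 = 1752 mg
Vd = Dose / C₀ = 1752 / 11.6 = 151.0 L

151 L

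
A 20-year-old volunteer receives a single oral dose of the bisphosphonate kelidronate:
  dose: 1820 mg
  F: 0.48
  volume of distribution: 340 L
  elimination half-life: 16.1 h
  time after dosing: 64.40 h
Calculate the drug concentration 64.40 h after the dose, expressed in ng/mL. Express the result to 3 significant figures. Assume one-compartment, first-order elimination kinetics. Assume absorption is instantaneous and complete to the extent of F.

Amount reaching circulation = F × Dose = 0.48 × 1820 = 873.6 mg
C₀ = F·Dose / Vd = 873.6 / 340 = 2.569 mg/L
k = ln2 / t½ = 0.693147 / 16.1 = 0.04305 h⁻¹
t / t½ = 64.40 / 16.1 = 4 half-lives
C = C₀ × (1/2)^4 = 2.569 × 0.06250 = 0.1606 mg/L
Convert: 0.1606 mg/L × 1000 = 160.6 ng/mL

161 ng/mL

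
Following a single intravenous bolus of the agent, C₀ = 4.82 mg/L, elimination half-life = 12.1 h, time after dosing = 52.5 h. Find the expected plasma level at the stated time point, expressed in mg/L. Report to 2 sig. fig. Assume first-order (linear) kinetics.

0.24 mg/L

k = ln2 / t½ = 0.693147 / 12.1 = 0.05728 h⁻¹
C = C₀ · e^(−k·t) = 4.820 × e^(−0.05728 × 52.5)
  = 4.820 × 0.04943 = 0.2383 mg/L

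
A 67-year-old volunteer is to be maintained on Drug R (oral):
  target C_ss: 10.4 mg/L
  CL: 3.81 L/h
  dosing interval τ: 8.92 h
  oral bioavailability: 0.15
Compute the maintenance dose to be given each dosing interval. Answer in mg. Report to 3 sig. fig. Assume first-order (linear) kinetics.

2360 mg

At steady state, F × (Dose/τ) = Css × CL.
Dose = Css × CL × τ / F = 10.4 × 3.810 × 8.92 / 0.15 = 2356 mg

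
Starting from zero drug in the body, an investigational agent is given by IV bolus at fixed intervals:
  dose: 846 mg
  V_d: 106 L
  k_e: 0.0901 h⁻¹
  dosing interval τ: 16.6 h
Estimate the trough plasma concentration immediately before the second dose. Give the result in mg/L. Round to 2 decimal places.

C₀ per dose = Dose / Vd = 846 / 106 = 7.981 mg/L
Fraction remaining after one interval: r = e^(−kτ) = e^(−0.09010 × 16.6) = 0.2241
Before dose 2, 1 dose has been given (aged 1τ).
C_trough = C₀ × r = 7.981 × 0.2241 = 1.789 mg/L

1.79 mg/L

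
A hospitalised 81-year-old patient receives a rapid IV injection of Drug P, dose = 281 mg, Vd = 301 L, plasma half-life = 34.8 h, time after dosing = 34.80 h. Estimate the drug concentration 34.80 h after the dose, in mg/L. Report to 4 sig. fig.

0.4668 mg/L

C₀ = Dose / Vd = 281.0 / 301 = 0.9336 mg/L
k = ln2 / t½ = 0.693147 / 34.8 = 0.01992 h⁻¹
t / t½ = 34.80 / 34.8 = 1 half-lives
C = C₀ × (1/2)^1 = 0.9336 × 0.5000 = 0.4668 mg/L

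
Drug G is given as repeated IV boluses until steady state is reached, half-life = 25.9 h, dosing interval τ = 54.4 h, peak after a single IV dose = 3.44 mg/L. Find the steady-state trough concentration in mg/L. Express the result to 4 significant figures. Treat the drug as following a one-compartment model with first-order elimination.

1.046 mg/L

k = ln2 / t½ = 0.693147 / 25.9 = 0.02676 h⁻¹
e^(−kτ) = e^(−0.02676 × 54.4) = 0.2332
Accumulation ratio R = 1 / (1 − e^(−kτ)) = 1 / (1 − 0.2332) = 1.304
Steady-state trough = C₀ × R × e^(−kτ) = 3.44 × 1.304 × 0.2332 = 1.046 mg/L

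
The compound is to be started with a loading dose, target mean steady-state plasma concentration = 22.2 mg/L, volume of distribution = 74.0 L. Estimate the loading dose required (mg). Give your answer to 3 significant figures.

1640 mg

LD = Css × Vd = 22.2 × 74.0 = 1643 mg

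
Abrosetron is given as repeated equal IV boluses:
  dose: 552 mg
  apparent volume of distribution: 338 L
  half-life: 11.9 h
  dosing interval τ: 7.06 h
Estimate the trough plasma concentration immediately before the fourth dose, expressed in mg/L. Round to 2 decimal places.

2.28 mg/L

C₀ per dose = Dose / Vd = 552 / 338 = 1.633 mg/L
k = ln2 / t½ = 0.693147 / 11.9 = 0.05825 h⁻¹
Fraction remaining after one interval: r = e^(−kτ) = e^(−0.05825 × 7.06) = 0.6628
Before dose 4, 3 doses have been given (aged 1τ, 2τ, 3τ).
C_trough = C₀ × (r + r² + … + r^3) = C₀ × r(1−r^3)/(1−r)
        = 1.633 × 0.6628 × (1 − 0.2912) / (1 − 0.6628) = 2.275 mg/L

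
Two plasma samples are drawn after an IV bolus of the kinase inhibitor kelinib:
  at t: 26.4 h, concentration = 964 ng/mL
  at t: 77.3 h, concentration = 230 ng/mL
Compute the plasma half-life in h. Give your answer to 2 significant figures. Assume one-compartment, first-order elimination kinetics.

25 h

k = ln(C₁/C₂) / (t₂ − t₁) = ln(964/230) / (77.3 − 26.4)
  = 1.433 / 50.90 = 0.02815 h⁻¹
t½ = ln2 / k = 0.693147 / 0.02815 = 24.62 h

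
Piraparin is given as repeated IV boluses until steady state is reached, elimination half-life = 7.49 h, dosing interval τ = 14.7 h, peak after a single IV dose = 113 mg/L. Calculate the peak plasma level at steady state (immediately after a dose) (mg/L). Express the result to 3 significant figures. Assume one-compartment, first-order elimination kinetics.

k = ln2 / t½ = 0.693147 / 7.49 = 0.09254 h⁻¹
e^(−kτ) = e^(−0.09254 × 14.7) = 0.2566
Accumulation ratio R = 1 / (1 − e^(−kτ)) = 1 / (1 − 0.2566) = 1.345
Steady-state peak = C₀ × R = 113 × 1.345 = 152.0 mg/L

152 mg/L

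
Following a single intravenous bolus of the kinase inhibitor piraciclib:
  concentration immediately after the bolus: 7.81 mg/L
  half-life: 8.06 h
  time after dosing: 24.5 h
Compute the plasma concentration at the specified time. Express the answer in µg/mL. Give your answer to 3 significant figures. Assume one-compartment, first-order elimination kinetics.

k = ln2 / t½ = 0.693147 / 8.06 = 0.08600 h⁻¹
C = C₀ · e^(−k·t) = 7.810 × e^(−0.08600 × 24.5)
  = 7.810 × 0.1216 = 0.9497 mg/L
(0.9497 mg/L = 0.9497 µg/mL)

0.950 µg/mL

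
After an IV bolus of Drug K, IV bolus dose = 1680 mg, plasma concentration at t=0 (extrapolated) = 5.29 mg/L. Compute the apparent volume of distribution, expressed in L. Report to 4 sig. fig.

317.6 L

Vd = Dose / C₀ = 1680 / 5.29 = 317.6 L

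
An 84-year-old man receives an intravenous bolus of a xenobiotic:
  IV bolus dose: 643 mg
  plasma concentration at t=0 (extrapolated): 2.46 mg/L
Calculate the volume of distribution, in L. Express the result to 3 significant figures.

Vd = Dose / C₀ = 643.0 / 2.46 = 261.4 L

261 L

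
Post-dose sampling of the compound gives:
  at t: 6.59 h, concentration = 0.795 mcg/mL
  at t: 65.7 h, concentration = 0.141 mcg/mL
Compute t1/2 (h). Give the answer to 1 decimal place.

k = ln(C₁/C₂) / (t₂ − t₁) = ln(0.795/0.141) / (65.7 − 6.59)
  = 1.730 / 59.11 = 0.02927 h⁻¹
t½ = ln2 / k = 0.693147 / 0.02927 = 23.68 h

23.7 h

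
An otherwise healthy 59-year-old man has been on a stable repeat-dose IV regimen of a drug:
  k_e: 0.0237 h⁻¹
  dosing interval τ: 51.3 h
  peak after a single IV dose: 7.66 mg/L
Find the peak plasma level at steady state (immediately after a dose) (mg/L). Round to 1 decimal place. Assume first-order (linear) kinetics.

e^(−kτ) = e^(−0.02370 × 51.3) = 0.2965
Accumulation ratio R = 1 / (1 − e^(−kτ)) = 1 / (1 − 0.2965) = 1.421
Steady-state peak = C₀ × R = 7.66 × 1.421 = 10.88 mg/L

10.9 mg/L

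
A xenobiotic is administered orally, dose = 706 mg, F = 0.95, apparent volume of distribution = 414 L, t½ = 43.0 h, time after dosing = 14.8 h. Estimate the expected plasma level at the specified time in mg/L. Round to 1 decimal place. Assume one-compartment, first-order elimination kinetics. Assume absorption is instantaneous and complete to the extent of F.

1.3 mg/L

Amount reaching circulation = F × Dose = 0.95 × 706.0 = 670.7 mg
C₀ = F·Dose / Vd = 670.7 / 414 = 1.620 mg/L
k = ln2 / t½ = 0.693147 / 43.0 = 0.01612 h⁻¹
C = C₀ · e^(−k·t) = 1.620 × e^(−0.01612 × 14.8)
  = 1.620 × 0.7877 = 1.276 mg/L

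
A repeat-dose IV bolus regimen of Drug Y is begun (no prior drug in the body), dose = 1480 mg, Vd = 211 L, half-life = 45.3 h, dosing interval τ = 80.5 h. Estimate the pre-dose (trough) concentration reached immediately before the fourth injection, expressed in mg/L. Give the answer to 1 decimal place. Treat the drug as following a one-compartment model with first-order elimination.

2.8 mg/L

C₀ per dose = Dose / Vd = 1480 / 211 = 7.014 mg/L
k = ln2 / t½ = 0.693147 / 45.3 = 0.01530 h⁻¹
Fraction remaining after one interval: r = e^(−kτ) = e^(−0.01530 × 80.5) = 0.2918
Before dose 4, 3 doses have been given (aged 1τ, 2τ, 3τ).
C_trough = C₀ × (r + r² + … + r^3) = C₀ × r(1−r^3)/(1−r)
        = 7.014 × 0.2918 × (1 − 0.02485) / (1 − 0.2918) = 2.818 mg/L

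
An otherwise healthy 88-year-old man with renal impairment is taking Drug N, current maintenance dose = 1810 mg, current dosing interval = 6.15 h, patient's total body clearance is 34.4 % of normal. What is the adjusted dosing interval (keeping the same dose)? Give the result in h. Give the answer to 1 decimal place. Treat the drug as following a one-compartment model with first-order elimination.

17.9 h

To keep the same average steady-state level, dosing rate must scale with clearance.
CL ratio = 34.4 / 100 = 0.3440
New interval (same dose) = 6.15 / 0.3440 = 17.88 h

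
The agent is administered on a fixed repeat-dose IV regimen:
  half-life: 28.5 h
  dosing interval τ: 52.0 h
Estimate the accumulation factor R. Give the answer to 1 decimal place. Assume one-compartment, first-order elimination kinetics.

k = ln2 / t½ = 0.693147 / 28.5 = 0.02432 h⁻¹
e^(−kτ) = e^(−0.02432 × 52.0) = 0.2823
Accumulation ratio R = 1 / (1 − e^(−kτ)) = 1 / (1 − 0.2823) = 1.393

1.4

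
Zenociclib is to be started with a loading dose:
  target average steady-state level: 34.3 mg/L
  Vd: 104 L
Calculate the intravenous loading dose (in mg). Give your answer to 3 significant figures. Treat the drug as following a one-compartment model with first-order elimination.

LD = Css × Vd = 34.3 × 104 = 3567 mg

3570 mg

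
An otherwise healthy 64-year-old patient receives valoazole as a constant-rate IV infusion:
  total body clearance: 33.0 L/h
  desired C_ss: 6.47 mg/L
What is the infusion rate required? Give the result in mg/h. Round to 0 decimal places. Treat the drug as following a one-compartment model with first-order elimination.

At steady state, infusion rate R₀ = Css × CL = 6.47 × 33.00 = 213.5 mg/h

214 mg/h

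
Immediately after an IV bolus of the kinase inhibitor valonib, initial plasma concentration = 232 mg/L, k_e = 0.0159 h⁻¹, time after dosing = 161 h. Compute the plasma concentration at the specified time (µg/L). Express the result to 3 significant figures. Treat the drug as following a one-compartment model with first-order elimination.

17900 µg/L

C = C₀ · e^(−k·t) = 232.0 × e^(−0.01590 × 161)
  = 232.0 × 0.07731 = 17.94 mg/L
Convert: 17.94 mg/L × 1000 = 17940 µg/L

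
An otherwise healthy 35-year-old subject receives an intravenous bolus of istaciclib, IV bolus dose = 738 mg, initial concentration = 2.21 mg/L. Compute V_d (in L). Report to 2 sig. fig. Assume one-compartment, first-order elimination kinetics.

330 L

Vd = Dose / C₀ = 738.0 / 2.21 = 333.9 L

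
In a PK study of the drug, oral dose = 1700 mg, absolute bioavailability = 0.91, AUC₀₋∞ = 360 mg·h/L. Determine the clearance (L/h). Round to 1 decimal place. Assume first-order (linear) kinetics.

CL = F·Dose / AUC = 0.91 × 1700 / 360 = 4.297 L/h

4.3 L/h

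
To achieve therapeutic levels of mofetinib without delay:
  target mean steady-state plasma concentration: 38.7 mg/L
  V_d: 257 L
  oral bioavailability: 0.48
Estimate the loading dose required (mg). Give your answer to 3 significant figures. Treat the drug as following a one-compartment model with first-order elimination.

LD = Css × Vd / F = 38.7 × 257 / 0.48 = 20720 mg

20700 mg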